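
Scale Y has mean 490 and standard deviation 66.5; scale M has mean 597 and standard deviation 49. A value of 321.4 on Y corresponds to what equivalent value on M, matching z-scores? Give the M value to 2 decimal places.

z = (321.4 − 490)/66.5 ≈ -2.5353.
M = 597 + z·49 = 597 + (321.4 − 490)·49/66.5 ≈ 472.77.

M = 472.77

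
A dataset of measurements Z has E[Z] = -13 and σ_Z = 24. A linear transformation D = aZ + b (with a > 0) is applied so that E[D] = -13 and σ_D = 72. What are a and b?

a = 3, b = 26

σ_D = a·σ_Z (a > 0), so a = 72/24 = 3.
E[D] = a·E[Z] + b, so b = -13 − 3·(-13) = 26.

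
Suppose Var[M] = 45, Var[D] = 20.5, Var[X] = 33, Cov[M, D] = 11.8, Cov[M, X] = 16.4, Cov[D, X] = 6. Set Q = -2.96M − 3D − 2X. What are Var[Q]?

Var[Q] = a²·Var[M] + b²·Var[D] + c²·Var[X] + 2ab·Cov[M, D] + 2ac·Cov[M, X] + 2bc·Cov[D, X], with a = -2.96, b = -3, c = -2.
= 394.272 + 184.5 + 132 + 209.568 + 194.176 + 72
= 1186.516.

Var[Q] = 1186.516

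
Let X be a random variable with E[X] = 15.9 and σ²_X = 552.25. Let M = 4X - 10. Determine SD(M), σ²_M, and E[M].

M = 4X - 10 is linear with a = 4, b = -10.
SD(X) = √552.25 = 23.5.
SD(M) = |a|·SD(X) = |4|·23.5 = 94.
σ²_M = a²·σ²_X = 4²·552.25 = 8836 (the additive constant -10 does not affect variance).
E[M] = a·E[X] + b = 4·15.9 + (-10) = 53.6.

SD(M) = 94, σ²_M = 8836, E[M] = 53.6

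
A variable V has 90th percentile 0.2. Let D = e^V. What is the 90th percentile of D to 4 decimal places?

e^V is increasing, so P_{90}(D) = g(P_{90}(V)) ≈ 1.2214.

90th percentile of D = 1.2214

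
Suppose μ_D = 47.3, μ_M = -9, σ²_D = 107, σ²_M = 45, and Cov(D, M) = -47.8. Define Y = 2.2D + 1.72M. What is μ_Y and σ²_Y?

μ_Y = 2.2·μ_D + 1.72·μ_M = 2.2·47.3 + 1.72·(-9) = 88.58.
σ²_Y = a²·σ²_D + b²·σ²_M + 2ab·Cov(D, M) with a = 2.2, b = 1.72.
= 2.2²·107 + 1.72²·45 + 2·2.2·1.72·(-47.8)
= 517.88 + 133.128 + (-361.7504) = 289.2576.

μ_Y = 88.58, σ²_Y = 289.2576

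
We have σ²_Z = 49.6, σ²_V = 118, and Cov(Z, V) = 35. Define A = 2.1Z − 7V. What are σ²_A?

σ²_A = a²·σ²_Z + b²·σ²_V + 2ab·Cov(Z, V) with a = 2.1, b = -7.
= 2.1²·49.6 + (-7)²·118 + 2·2.1·(-7)·35
= 218.736 + 5782 + (-1029) = 4971.736.

σ²_A = 4971.736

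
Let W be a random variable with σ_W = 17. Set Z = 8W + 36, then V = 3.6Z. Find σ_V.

σ_V = 489.6

σ_Z = |8|·17 = 136.
σ_V = |3.6|·136 = 489.6.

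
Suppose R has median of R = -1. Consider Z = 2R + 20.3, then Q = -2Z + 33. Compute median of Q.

median of Z = 2·(-1) + 20.3 = 18.3.
median of Q = (-2)·18.3 + 33 = -3.6.

median of Q = -3.6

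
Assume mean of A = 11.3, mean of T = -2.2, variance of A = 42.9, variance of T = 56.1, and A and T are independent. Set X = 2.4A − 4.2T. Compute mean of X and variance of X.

mean of X = 2.4·mean of A + (-4.2)·mean of T = 2.4·11.3 + (-4.2)·(-2.2) = 36.36.
variance of X = a²·variance of A + b²·variance of T + 2ab·covariance of A and T with a = 2.4, b = -4.2.
Independence gives covariance of A and T = 0.
= 2.4²·42.9 + (-4.2)²·56.1 + 2·2.4·(-4.2)·0
= 247.104 + 989.604 + 0 = 1236.708.

mean of X = 36.36, variance of X = 1236.708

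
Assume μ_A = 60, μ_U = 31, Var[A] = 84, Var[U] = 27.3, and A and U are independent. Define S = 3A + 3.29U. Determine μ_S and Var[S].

μ_S = 3·μ_A + 3.29·μ_U = 3·60 + 3.29·31 = 281.99.
Var[S] = a²·Var[A] + b²·Var[U] + 2ab·Cov[A, U] with a = 3, b = 3.29.
Independence gives Cov[A, U] = 0.
= 3²·84 + 3.29²·27.3 + 2·3·3.29·0
= 756 + 295.49793 + 0 = 1051.49793.

μ_S = 281.99, Var[S] = 1051.49793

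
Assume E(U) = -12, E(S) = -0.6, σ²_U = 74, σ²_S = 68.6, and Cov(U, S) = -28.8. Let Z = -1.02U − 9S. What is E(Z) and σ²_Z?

E(Z) = 17.64, σ²_Z = 5104.8216

E(Z) = (-1.02)·E(U) + (-9)·E(S) = (-1.02)·(-12) + (-9)·(-0.6) = 17.64.
σ²_Z = a²·σ²_U + b²·σ²_S + 2ab·Cov(U, S) with a = -1.02, b = -9.
= (-1.02)²·74 + (-9)²·68.6 + 2·(-1.02)·(-9)·(-28.8)
= 76.9896 + 5556.6 + (-528.768) = 5104.8216.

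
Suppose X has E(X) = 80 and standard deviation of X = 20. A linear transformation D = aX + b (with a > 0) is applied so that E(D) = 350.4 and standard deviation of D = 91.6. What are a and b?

a = 4.58, b = -16

standard deviation of D = a·standard deviation of X (a > 0), so a = 91.6/20 = 4.58.
E(D) = a·E(X) + b, so b = 350.4 − 4.58·80 = -16.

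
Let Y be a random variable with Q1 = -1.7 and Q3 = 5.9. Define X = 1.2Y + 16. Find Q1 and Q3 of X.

a = 1.2 > 0: Q1(X) = a·Q1(Y)+b = 13.96, Q3(X) = a·Q3(Y)+b = 23.08.

Q1(X) = 13.96, Q3(X) = 23.08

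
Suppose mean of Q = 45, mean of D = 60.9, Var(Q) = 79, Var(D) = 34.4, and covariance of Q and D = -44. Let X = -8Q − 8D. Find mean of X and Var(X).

mean of X = (-8)·mean of Q + (-8)·mean of D = (-8)·45 + (-8)·60.9 = -847.2.
Var(X) = a²·Var(Q) + b²·Var(D) + 2ab·covariance of Q and D with a = -8, b = -8.
= (-8)²·79 + (-8)²·34.4 + 2·(-8)·(-8)·(-44)
= 5056 + 2201.6 + (-5632) = 1625.6.

mean of X = -847.2, Var(X) = 1625.6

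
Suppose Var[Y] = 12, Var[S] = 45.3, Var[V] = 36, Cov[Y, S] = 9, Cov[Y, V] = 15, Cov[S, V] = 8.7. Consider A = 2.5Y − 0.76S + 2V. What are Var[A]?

Var[A] = 334.51728

Var[A] = a²·Var[Y] + b²·Var[S] + c²·Var[V] + 2ab·Cov[Y, S] + 2ac·Cov[Y, V] + 2bc·Cov[S, V], with a = 2.5, b = -0.76, c = 2.
= 75 + 26.16528 + 144 + (-34.2) + 150 + (-26.448)
= 334.51728.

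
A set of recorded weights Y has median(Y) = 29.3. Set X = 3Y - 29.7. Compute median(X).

median(X) = 58.2

A linear map preserves order up to sign, so median(X) = a·median(Y) + b = 3·29.3 + (-29.7) = 58.2.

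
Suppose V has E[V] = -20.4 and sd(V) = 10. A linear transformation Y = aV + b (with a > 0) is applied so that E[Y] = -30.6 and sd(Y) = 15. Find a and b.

sd(Y) = a·sd(V) (a > 0), so a = 15/10 = 1.5.
E[Y] = a·E[V] + b, so b = -30.6 − 1.5·(-20.4) = 0.

a = 1.5, b = 0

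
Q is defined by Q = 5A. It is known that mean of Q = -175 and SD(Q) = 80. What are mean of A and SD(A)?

mean of A = -35, SD(A) = 16

From Q = 5A: mean of Q = a·mean of A + b, so mean of A = (mean of Q − b)/a = (-175 − 0)/5 = -35.
SD(Q) = |a|·SD(A), so SD(A) = 80/|5| = 16.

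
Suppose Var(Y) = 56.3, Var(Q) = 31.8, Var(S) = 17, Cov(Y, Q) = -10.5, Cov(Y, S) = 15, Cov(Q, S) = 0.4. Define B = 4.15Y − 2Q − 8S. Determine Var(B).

Var(B) = a²·Var(Y) + b²·Var(Q) + c²·Var(S) + 2ab·Cov(Y, Q) + 2ac·Cov(Y, S) + 2bc·Cov(Q, S), with a = 4.15, b = -2, c = -8.
= 969.62675 + 127.2 + 1088 + 174.3 + (-996) + 12.8
= 1375.92675.

Var(B) = 1375.92675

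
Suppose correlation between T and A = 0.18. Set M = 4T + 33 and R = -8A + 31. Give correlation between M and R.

correlation between M and R = -0.18

Linear rescalings preserve |correlation|; the slopes 4 and -8 have opposite signs, so the correlation flips sign: correlation between M and R = −correlation between T and A = -0.18.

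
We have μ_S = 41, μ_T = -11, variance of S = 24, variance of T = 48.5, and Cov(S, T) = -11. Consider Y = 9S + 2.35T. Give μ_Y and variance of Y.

μ_Y = 343.15, variance of Y = 1746.54125

μ_Y = 9·μ_S + 2.35·μ_T = 9·41 + 2.35·(-11) = 343.15.
variance of Y = a²·variance of S + b²·variance of T + 2ab·Cov(S, T) with a = 9, b = 2.35.
= 9²·24 + 2.35²·48.5 + 2·9·2.35·(-11)
= 1944 + 267.84125 + (-465.3) = 1746.54125.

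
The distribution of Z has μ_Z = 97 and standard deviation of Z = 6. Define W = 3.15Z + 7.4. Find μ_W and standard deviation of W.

W = 3.15Z + 7.4 is linear with a = 3.15, b = 7.4.
μ_W = a·μ_Z + b = 3.15·97 + 7.4 = 312.95.
standard deviation of W = |a|·standard deviation of Z = |3.15|·6 = 18.9.

μ_W = 312.95, standard deviation of W = 18.9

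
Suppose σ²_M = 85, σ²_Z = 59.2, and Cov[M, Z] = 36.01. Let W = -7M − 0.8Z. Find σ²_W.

σ²_W = 4606.2

σ²_W = a²·σ²_M + b²·σ²_Z + 2ab·Cov[M, Z] with a = -7, b = -0.8.
= (-7)²·85 + (-0.8)²·59.2 + 2·(-7)·(-0.8)·36.01
= 4165 + 37.888 + 403.312 = 4606.2.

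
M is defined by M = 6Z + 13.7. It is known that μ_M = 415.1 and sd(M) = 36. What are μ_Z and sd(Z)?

μ_Z = 66.9, sd(Z) = 6

From M = 6Z + 13.7: μ_M = a·μ_Z + b, so μ_Z = (μ_M − b)/a = (415.1 − 13.7)/6 = 66.9.
sd(M) = |a|·sd(Z), so sd(Z) = 36/|6| = 6.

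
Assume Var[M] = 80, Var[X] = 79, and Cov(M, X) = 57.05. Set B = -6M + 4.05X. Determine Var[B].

Var[B] = a²·Var[M] + b²·Var[X] + 2ab·Cov(M, X) with a = -6, b = 4.05.
= (-6)²·80 + 4.05²·79 + 2·(-6)·4.05·57.05
= 2880 + 1295.7975 + (-2772.63) = 1403.1675.

Var[B] = 1403.1675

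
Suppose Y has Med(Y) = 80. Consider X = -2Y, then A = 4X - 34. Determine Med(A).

Med(A) = -674

Med(X) = (-2)·80 = -160.
Med(A) = 4·(-160) + (-34) = -674.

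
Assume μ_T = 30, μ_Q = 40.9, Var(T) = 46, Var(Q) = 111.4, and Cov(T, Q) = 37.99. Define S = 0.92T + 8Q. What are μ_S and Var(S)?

μ_S = 354.8, Var(S) = 7727.7472

μ_S = 0.92·μ_T + 8·μ_Q = 0.92·30 + 8·40.9 = 354.8.
Var(S) = a²·Var(T) + b²·Var(Q) + 2ab·Cov(T, Q) with a = 0.92, b = 8.
= 0.92²·46 + 8²·111.4 + 2·0.92·8·37.99
= 38.9344 + 7129.6 + 559.2128 = 7727.7472.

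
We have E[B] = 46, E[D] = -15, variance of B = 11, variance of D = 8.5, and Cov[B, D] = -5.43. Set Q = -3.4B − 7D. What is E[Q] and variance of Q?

E[Q] = -51.4, variance of Q = 285.192

E[Q] = (-3.4)·E[B] + (-7)·E[D] = (-3.4)·46 + (-7)·(-15) = -51.4.
variance of Q = a²·variance of B + b²·variance of D + 2ab·Cov[B, D] with a = -3.4, b = -7.
= (-3.4)²·11 + (-7)²·8.5 + 2·(-3.4)·(-7)·(-5.43)
= 127.16 + 416.5 + (-258.468) = 285.192.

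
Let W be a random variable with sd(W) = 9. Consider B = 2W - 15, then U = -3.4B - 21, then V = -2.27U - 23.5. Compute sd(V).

sd(B) = |2|·9 = 18.
sd(U) = |-3.4|·18 = 61.2.
sd(V) = |-2.27|·61.2 = 138.924.

sd(V) = 138.924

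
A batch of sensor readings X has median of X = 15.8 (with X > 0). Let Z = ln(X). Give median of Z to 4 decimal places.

ln(X) is monotone on this domain, so median of Z = ln(15.8) ≈ 2.76.

median of Z = 2.76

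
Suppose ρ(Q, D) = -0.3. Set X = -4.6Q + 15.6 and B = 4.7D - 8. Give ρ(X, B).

ρ(X, B) = 0.3

Linear rescalings preserve |correlation|; the slopes -4.6 and 4.7 have opposite signs, so the correlation flips sign: ρ(X, B) = −ρ(Q, D) = 0.3.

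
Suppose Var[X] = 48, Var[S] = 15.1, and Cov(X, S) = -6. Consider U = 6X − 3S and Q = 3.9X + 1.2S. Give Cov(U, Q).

Cov(U, Q) = 1095.84

By bilinearity, Cov(U, Q) = ac·Var[X] + bd·Var[S] + (ad+bc)·Cov(X, S), with a=6, b=-3, c=3.9, d=1.2.
ac·Var[X] = 6·3.9·48 = 1123.2
bd·Var[S] = (-3)·1.2·15.1 = -54.36
(ad+bc)·Cov(X, S) = (-4.5)·(-6) = 27
Cov(U, Q) = 1123.2 + (-54.36) + 27 = 1095.84.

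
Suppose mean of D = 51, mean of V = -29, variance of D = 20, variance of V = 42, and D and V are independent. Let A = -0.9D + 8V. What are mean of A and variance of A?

mean of A = -277.9, variance of A = 2704.2

mean of A = (-0.9)·mean of D + 8·mean of V = (-0.9)·51 + 8·(-29) = -277.9.
variance of A = a²·variance of D + b²·variance of V + 2ab·covariance of D and V with a = -0.9, b = 8.
Independence gives covariance of D and V = 0.
= (-0.9)²·20 + 8²·42 + 2·(-0.9)·8·0
= 16.2 + 2688 + 0 = 2704.2.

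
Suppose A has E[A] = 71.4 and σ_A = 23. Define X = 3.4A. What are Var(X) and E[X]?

Var(X) = 6115.24, E[X] = 242.76

X = 3.4A is linear with a = 3.4, b = 0.
Var(A) = 23² = 529.
Var(X) = a²·Var(A) = 3.4²·529 = 6115.24.
E[X] = a·E[A] + b = 3.4·71.4 = 242.76.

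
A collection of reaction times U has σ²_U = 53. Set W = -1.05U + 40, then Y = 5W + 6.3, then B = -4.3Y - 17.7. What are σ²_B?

σ²_B = 27010.423125

σ²_W = (-1.05)²·53 = 58.4325.
σ²_Y = 5²·58.4325 = 1460.8125.
σ²_B = (-4.3)²·1460.8125 = 27010.423125.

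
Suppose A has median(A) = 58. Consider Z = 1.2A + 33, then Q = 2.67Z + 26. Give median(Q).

median(Q) = 299.942

median(Z) = 1.2·58 + 33 = 102.6.
median(Q) = 2.67·102.6 + 26 = 299.942.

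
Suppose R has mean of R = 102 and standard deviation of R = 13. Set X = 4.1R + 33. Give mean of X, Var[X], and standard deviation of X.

X = 4.1R + 33 is linear with a = 4.1, b = 33.
mean of X = a·mean of R + b = 4.1·102 + 33 = 451.2.
Var[R] = 13² = 169.
Var[X] = a²·Var[R] = 4.1²·169 = 2840.89 (the additive constant 33 does not affect variance).
standard deviation of X = |a|·standard deviation of R = |4.1|·13 = 53.3.

mean of X = 451.2, Var[X] = 2840.89, standard deviation of X = 53.3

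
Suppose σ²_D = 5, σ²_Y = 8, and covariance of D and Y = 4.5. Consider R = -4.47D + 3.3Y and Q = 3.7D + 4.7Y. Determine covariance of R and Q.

covariance of R and Q = 1.7895

By bilinearity, covariance of R and Q = ac·σ²_D + bd·σ²_Y + (ad+bc)·covariance of D and Y, with a=-4.47, b=3.3, c=3.7, d=4.7.
ac·σ²_D = (-4.47)·3.7·5 = -82.695
bd·σ²_Y = 3.3·4.7·8 = 124.08
(ad+bc)·covariance of D and Y = (-8.799)·4.5 = -39.5955
covariance of R and Q = -82.695 + 124.08 + (-39.5955) = 1.7895.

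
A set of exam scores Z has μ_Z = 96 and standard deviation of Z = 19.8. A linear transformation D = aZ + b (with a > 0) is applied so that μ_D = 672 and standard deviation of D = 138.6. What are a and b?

a = 7, b = 0

standard deviation of D = a·standard deviation of Z (a > 0), so a = 138.6/19.8 = 7.
μ_D = a·μ_Z + b, so b = 672 − 7·96 = 0.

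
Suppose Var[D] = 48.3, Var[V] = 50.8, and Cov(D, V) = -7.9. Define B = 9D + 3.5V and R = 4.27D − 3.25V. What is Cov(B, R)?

By bilinearity, Cov(B, R) = ac·Var[D] + bd·Var[V] + (ad+bc)·Cov(D, V), with a=9, b=3.5, c=4.27, d=-3.25.
ac·Var[D] = 9·4.27·48.3 = 1856.169
bd·Var[V] = 3.5·(-3.25)·50.8 = -577.85
(ad+bc)·Cov(D, V) = (-14.305)·(-7.9) = 113.0095
Cov(B, R) = 1856.169 + (-577.85) + 113.0095 = 1391.3285.

Cov(B, R) = 1391.3285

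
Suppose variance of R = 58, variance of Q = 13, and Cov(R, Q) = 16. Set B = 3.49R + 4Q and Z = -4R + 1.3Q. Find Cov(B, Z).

By bilinearity, Cov(B, Z) = ac·variance of R + bd·variance of Q + (ad+bc)·Cov(R, Q), with a=3.49, b=4, c=-4, d=1.3.
ac·variance of R = 3.49·(-4)·58 = -809.68
bd·variance of Q = 4·1.3·13 = 67.6
(ad+bc)·Cov(R, Q) = (-11.463)·16 = -183.408
Cov(B, Z) = -809.68 + 67.6 + (-183.408) = -925.488.

Cov(B, Z) = -925.488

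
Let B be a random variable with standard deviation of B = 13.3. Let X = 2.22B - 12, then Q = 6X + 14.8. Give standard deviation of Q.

standard deviation of X = |2.22|·13.3 = 29.526.
standard deviation of Q = |6|·29.526 = 177.156.

standard deviation of Q = 177.156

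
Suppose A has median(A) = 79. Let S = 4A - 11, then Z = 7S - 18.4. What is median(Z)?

median(Z) = 2116.6

median(S) = 4·79 + (-11) = 305.
median(Z) = 7·305 + (-18.4) = 2116.6.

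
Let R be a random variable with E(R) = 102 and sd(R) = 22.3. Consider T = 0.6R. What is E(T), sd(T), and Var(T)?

T = 0.6R is linear with a = 0.6, b = 0.
E(T) = a·E(R) + b = 0.6·102 = 61.2.
sd(T) = |a|·sd(R) = |0.6|·22.3 = 13.38.
Var(R) = 22.3² = 497.29.
Var(T) = a²·Var(R) = 0.6²·497.29 = 179.0244.

E(T) = 61.2, sd(T) = 13.38, Var(T) = 179.0244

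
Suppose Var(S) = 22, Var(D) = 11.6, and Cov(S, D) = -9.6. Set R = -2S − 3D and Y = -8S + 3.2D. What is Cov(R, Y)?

Cov(R, Y) = 71.68

By bilinearity, Cov(R, Y) = ac·Var(S) + bd·Var(D) + (ad+bc)·Cov(S, D), with a=-2, b=-3, c=-8, d=3.2.
ac·Var(S) = (-2)·(-8)·22 = 352
bd·Var(D) = (-3)·3.2·11.6 = -111.36
(ad+bc)·Cov(S, D) = (17.6)·(-9.6) = -168.96
Cov(R, Y) = 352 + (-111.36) + (-168.96) = 71.68.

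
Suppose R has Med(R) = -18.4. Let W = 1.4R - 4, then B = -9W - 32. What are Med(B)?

Med(B) = 235.84

Med(W) = 1.4·(-18.4) + (-4) = -29.76.
Med(B) = (-9)·(-29.76) + (-32) = 235.84.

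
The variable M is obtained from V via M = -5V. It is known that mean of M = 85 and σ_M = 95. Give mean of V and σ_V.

mean of V = -17, σ_V = 19

From M = -5V: mean of M = a·mean of V + b, so mean of V = (mean of M − b)/a = (85 − 0)/(-5) = -17.
σ_M = |a|·σ_V, so σ_V = 95/|-5| = 19.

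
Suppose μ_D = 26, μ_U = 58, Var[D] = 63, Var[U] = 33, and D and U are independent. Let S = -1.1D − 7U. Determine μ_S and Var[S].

μ_S = (-1.1)·μ_D + (-7)·μ_U = (-1.1)·26 + (-7)·58 = -434.6.
Var[S] = a²·Var[D] + b²·Var[U] + 2ab·Cov[D, U] with a = -1.1, b = -7.
Independence gives Cov[D, U] = 0.
= (-1.1)²·63 + (-7)²·33 + 2·(-1.1)·(-7)·0
= 76.23 + 1617 + 0 = 1693.23.

μ_S = -434.6, Var[S] = 1693.23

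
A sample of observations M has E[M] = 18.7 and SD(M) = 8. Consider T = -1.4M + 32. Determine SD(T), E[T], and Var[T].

T = -1.4M + 32 is linear with a = -1.4, b = 32.
SD(T) = |a|·SD(M) = |-1.4|·8 = 11.2.
E[T] = a·E[M] + b = (-1.4)·18.7 + 32 = 5.82.
Var[M] = 8² = 64.
Var[T] = a²·Var[M] = (-1.4)²·64 = 125.44 (the additive constant 32 does not affect variance).

SD(T) = 11.2, E[T] = 5.82, Var[T] = 125.44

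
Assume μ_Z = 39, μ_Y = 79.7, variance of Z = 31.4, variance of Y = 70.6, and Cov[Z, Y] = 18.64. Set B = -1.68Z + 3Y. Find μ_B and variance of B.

μ_B = 173.58, variance of B = 536.13216

μ_B = (-1.68)·μ_Z + 3·μ_Y = (-1.68)·39 + 3·79.7 = 173.58.
variance of B = a²·variance of Z + b²·variance of Y + 2ab·Cov[Z, Y] with a = -1.68, b = 3.
= (-1.68)²·31.4 + 3²·70.6 + 2·(-1.68)·3·18.64
= 88.62336 + 635.4 + (-187.8912) = 536.13216.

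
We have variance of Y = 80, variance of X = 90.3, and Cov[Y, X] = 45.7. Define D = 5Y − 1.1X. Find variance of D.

variance of D = 1606.563

variance of D = a²·variance of Y + b²·variance of X + 2ab·Cov[Y, X] with a = 5, b = -1.1.
= 5²·80 + (-1.1)²·90.3 + 2·5·(-1.1)·45.7
= 2000 + 109.263 + (-502.7) = 1606.563.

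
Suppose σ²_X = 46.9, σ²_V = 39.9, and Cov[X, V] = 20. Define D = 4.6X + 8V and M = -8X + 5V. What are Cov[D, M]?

Cov[D, M] = -949.92

By bilinearity, Cov[D, M] = ac·σ²_X + bd·σ²_V + (ad+bc)·Cov[X, V], with a=4.6, b=8, c=-8, d=5.
ac·σ²_X = 4.6·(-8)·46.9 = -1725.92
bd·σ²_V = 8·5·39.9 = 1596
(ad+bc)·Cov[X, V] = (-41)·20 = -820
Cov[D, M] = -1725.92 + 1596 + (-820) = -949.92.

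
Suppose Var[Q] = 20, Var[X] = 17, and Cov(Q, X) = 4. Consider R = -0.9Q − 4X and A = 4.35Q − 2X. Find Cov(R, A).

Cov(R, A) = -4.7

By bilinearity, Cov(R, A) = ac·Var[Q] + bd·Var[X] + (ad+bc)·Cov(Q, X), with a=-0.9, b=-4, c=4.35, d=-2.
ac·Var[Q] = (-0.9)·4.35·20 = -78.3
bd·Var[X] = (-4)·(-2)·17 = 136
(ad+bc)·Cov(Q, X) = (-15.6)·4 = -62.4
Cov(R, A) = -78.3 + 136 + (-62.4) = -4.7.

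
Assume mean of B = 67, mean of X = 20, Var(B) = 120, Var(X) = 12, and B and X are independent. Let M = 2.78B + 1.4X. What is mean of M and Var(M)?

mean of M = 2.78·mean of B + 1.4·mean of X = 2.78·67 + 1.4·20 = 214.26.
Var(M) = a²·Var(B) + b²·Var(X) + 2ab·Cov[B, X] with a = 2.78, b = 1.4.
Independence gives Cov[B, X] = 0.
= 2.78²·120 + 1.4²·12 + 2·2.78·1.4·0
= 927.408 + 23.52 + 0 = 950.928.

mean of M = 214.26, Var(M) = 950.928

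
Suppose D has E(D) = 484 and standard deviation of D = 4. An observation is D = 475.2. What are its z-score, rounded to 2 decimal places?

z = (D − E(D)) / standard deviation of D = (475.2 − 484) / 4 = -2.20.

z = -2.20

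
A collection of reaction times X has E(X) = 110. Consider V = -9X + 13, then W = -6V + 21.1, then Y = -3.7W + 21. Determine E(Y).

E(Y) = -21746.47

E(V) = (-9)·110 + 13 = -977.
E(W) = (-6)·(-977) + 21.1 = 5883.1.
E(Y) = (-3.7)·5883.1 + 21 = -21746.47.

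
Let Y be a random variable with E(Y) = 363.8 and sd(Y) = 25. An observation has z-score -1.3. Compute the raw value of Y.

Y = E(Y) + z·sd(Y) = 363.8 + (-1.3)·25 = 331.3.

Y = 331.3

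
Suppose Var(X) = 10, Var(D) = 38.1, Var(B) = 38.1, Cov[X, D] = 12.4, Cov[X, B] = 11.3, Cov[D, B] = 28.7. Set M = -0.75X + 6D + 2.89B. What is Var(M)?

Var(M) = a²·Var(X) + b²·Var(D) + c²·Var(B) + 2ab·Cov[X, D] + 2ac·Cov[X, B] + 2bc·Cov[D, B], with a = -0.75, b = 6, c = 2.89.
= 5.625 + 1371.6 + 318.21501 + (-111.6) + (-48.9855) + 995.316
= 2530.17051.

Var(M) = 2530.17051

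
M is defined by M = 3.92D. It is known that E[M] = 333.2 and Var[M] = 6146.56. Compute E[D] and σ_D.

E[D] = 85, σ_D = 20

From M = 3.92D: E[M] = a·E[D] + b, so E[D] = (E[M] − b)/a = (333.2 − 0)/3.92 = 85.
σ_M = √6146.56 = 78.4.
σ_M = |a|·σ_D, so σ_D = 78.4/|3.92| = 20.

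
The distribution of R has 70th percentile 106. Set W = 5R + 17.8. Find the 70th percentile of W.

70th percentile of W = 547.8

Since a = 5 > 0 the transformation is increasing, so the 70th percentile of W = a·(P_{70} of R) + b = 5·106 + 17.8 = 547.8.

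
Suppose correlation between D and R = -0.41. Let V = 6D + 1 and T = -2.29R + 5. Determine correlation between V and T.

correlation between V and T = 0.41

Linear rescalings preserve |correlation|; the slopes 6 and -2.29 have opposite signs, so the correlation flips sign: correlation between V and T = −correlation between D and R = 0.41.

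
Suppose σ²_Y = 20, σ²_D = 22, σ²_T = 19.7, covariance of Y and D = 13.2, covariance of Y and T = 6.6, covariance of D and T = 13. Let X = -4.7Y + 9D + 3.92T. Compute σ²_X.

σ²_X = a²·σ²_Y + b²·σ²_D + c²·σ²_T + 2ab·covariance of Y and D + 2ac·covariance of Y and T + 2bc·covariance of D and T, with a = -4.7, b = 9, c = 3.92.
= 441.8 + 1782 + 302.71808 + (-1116.72) + (-243.1968) + 917.28
= 2083.88128.

σ²_X = 2083.88128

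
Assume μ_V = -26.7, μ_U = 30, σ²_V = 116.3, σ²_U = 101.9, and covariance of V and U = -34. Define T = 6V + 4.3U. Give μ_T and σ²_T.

μ_T = -31.2, σ²_T = 4316.531

μ_T = 6·μ_V + 4.3·μ_U = 6·(-26.7) + 4.3·30 = -31.2.
σ²_T = a²·σ²_V + b²·σ²_U + 2ab·covariance of V and U with a = 6, b = 4.3.
= 6²·116.3 + 4.3²·101.9 + 2·6·4.3·(-34)
= 4186.8 + 1884.131 + (-1754.4) = 4316.531.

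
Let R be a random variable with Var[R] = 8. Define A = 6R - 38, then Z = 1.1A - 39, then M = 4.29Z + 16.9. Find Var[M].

Var[A] = 6²·8 = 288.
Var[Z] = 1.1²·288 = 348.48.
Var[M] = 4.29²·348.48 = 6413.460768.

Var[M] = 6413.460768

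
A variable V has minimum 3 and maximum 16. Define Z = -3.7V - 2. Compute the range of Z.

Range(Z) = 48.1

Range of V = 16 − 3 = 13.
Range(Z) = |a|·Range(V) = |-3.7|·13 = 48.1.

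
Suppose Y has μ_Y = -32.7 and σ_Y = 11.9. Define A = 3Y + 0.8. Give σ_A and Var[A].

A = 3Y + 0.8 is linear with a = 3, b = 0.8.
σ_A = |a|·σ_Y = |3|·11.9 = 35.7.
Var[Y] = 11.9² = 141.61.
Var[A] = a²·Var[Y] = 3²·141.61 = 1274.49 (the additive constant 0.8 does not affect variance).

σ_A = 35.7, Var[A] = 1274.49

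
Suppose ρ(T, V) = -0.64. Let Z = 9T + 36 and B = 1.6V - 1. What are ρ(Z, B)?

ρ(Z, B) = -0.64

Linear rescalings preserve correlation up to sign; here the slopes 9 and 1.6 have the same sign, so ρ(Z, B) = ρ(T, V) = -0.64.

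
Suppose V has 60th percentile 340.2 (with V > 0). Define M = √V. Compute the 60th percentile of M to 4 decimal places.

60th percentile of M = 18.4445

√V is increasing, so P_{60}(M) = g(P_{60}(V)) ≈ 18.4445.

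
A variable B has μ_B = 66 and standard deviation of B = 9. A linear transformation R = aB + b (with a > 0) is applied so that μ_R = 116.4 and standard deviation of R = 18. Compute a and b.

standard deviation of R = a·standard deviation of B (a > 0), so a = 18/9 = 2.
μ_R = a·μ_B + b, so b = 116.4 − 2·66 = -15.6.

a = 2, b = -15.6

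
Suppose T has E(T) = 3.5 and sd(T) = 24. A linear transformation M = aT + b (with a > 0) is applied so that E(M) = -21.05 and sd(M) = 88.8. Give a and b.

a = 3.7, b = -34

sd(M) = a·sd(T) (a > 0), so a = 88.8/24 = 3.7.
E(M) = a·E(T) + b, so b = -21.05 − 3.7·3.5 = -34.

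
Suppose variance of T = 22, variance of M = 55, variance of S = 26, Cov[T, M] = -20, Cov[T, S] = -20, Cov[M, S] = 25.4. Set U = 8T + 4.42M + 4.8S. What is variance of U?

variance of U = a²·variance of T + b²·variance of M + c²·variance of S + 2ab·Cov[T, M] + 2ac·Cov[T, S] + 2bc·Cov[M, S], with a = 8, b = 4.42, c = 4.8.
= 1408 + 1074.502 + 599.04 + (-1414.4) + (-1536) + 1077.7728
= 1208.9148.

variance of U = 1208.9148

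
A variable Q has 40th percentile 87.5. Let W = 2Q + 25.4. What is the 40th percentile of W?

40th percentile of W = 200.4

Since a = 2 > 0 the transformation is increasing, so the 40th percentile of W = a·(P_{40} of Q) + b = 2·87.5 + 25.4 = 200.4.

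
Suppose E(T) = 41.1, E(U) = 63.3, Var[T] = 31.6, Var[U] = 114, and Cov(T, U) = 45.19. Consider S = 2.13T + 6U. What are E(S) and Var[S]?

E(S) = 2.13·E(T) + 6·E(U) = 2.13·41.1 + 6·63.3 = 467.343.
Var[S] = a²·Var[T] + b²·Var[U] + 2ab·Cov(T, U) with a = 2.13, b = 6.
= 2.13²·31.6 + 6²·114 + 2·2.13·6·45.19
= 143.36604 + 4104 + 1155.0564 = 5402.42244.

E(S) = 467.343, Var[S] = 5402.42244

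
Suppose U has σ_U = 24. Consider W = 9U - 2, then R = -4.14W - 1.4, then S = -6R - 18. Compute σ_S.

σ_S = 5365.44

σ_W = |9|·24 = 216.
σ_R = |-4.14|·216 = 894.24.
σ_S = |-6|·894.24 = 5365.44.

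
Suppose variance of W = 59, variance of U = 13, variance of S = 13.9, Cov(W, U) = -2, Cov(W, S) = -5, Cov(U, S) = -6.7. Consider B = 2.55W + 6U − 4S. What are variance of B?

variance of B = a²·variance of W + b²·variance of U + c²·variance of S + 2ab·Cov(W, U) + 2ac·Cov(W, S) + 2bc·Cov(U, S), with a = 2.55, b = 6, c = -4.
= 383.6475 + 468 + 222.4 + (-61.2) + 102 + 321.6
= 1436.4475.

variance of B = 1436.4475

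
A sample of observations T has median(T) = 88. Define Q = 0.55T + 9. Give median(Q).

median(Q) = 57.4

A linear map preserves order up to sign, so median(Q) = a·median(T) + b = 0.55·88 + 9 = 57.4.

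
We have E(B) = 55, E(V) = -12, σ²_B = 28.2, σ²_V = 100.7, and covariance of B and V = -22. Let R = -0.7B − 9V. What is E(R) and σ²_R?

E(R) = (-0.7)·E(B) + (-9)·E(V) = (-0.7)·55 + (-9)·(-12) = 69.5.
σ²_R = a²·σ²_B + b²·σ²_V + 2ab·covariance of B and V with a = -0.7, b = -9.
= (-0.7)²·28.2 + (-9)²·100.7 + 2·(-0.7)·(-9)·(-22)
= 13.818 + 8156.7 + (-277.2) = 7893.318.

E(R) = 69.5, σ²_R = 7893.318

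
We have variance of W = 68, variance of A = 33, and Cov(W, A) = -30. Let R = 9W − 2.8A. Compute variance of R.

variance of R = 7278.72

variance of R = a²·variance of W + b²·variance of A + 2ab·Cov(W, A) with a = 9, b = -2.8.
= 9²·68 + (-2.8)²·33 + 2·9·(-2.8)·(-30)
= 5508 + 258.72 + 1512 = 7278.72.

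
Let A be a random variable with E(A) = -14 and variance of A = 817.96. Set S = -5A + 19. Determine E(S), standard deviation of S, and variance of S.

E(S) = 89, standard deviation of S = 143, variance of S = 20449

S = -5A + 19 is linear with a = -5, b = 19.
E(S) = a·E(A) + b = (-5)·(-14) + 19 = 89.
standard deviation of A = √817.96 = 28.6.
standard deviation of S = |a|·standard deviation of A = |-5|·28.6 = 143.
variance of S = a²·variance of A = (-5)²·817.96 = 20449 (the additive constant 19 does not affect variance).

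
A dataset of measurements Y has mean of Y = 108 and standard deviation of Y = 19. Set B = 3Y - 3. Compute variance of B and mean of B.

B = 3Y - 3 is linear with a = 3, b = -3.
variance of Y = 19² = 361.
variance of B = a²·variance of Y = 3²·361 = 3249 (the additive constant -3 does not affect variance).
mean of B = a·mean of Y + b = 3·108 + (-3) = 321.

variance of B = 3249, mean of B = 321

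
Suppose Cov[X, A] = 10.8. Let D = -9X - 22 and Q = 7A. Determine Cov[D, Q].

Cov[D, Q] = a·c·Cov[X, A] = (-9)·7·10.8 = -680.4. Additive constants drop out.

Cov[D, Q] = -680.4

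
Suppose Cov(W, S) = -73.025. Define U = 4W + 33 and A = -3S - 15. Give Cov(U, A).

Cov(U, A) = 876.3

Cov(U, A) = a·c·Cov(W, S) = 4·(-3)·(-73.025) = 876.3. Additive constants drop out.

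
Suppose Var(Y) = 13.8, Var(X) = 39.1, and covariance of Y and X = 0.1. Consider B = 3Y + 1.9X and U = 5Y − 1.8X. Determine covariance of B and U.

covariance of B and U = 73.688

By bilinearity, covariance of B and U = ac·Var(Y) + bd·Var(X) + (ad+bc)·covariance of Y and X, with a=3, b=1.9, c=5, d=-1.8.
ac·Var(Y) = 3·5·13.8 = 207
bd·Var(X) = 1.9·(-1.8)·39.1 = -133.722
(ad+bc)·covariance of Y and X = (4.1)·0.1 = 0.41
covariance of B and U = 207 + (-133.722) + 0.41 = 73.688.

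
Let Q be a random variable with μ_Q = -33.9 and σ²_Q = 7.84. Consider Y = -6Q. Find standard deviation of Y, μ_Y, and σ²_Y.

standard deviation of Y = 16.8, μ_Y = 203.4, σ²_Y = 282.24

Y = -6Q is linear with a = -6, b = 0.
standard deviation of Q = √7.84 = 2.8.
standard deviation of Y = |a|·standard deviation of Q = |-6|·2.8 = 16.8.
μ_Y = a·μ_Q + b = (-6)·(-33.9) = 203.4.
σ²_Y = a²·σ²_Q = (-6)²·7.84 = 282.24.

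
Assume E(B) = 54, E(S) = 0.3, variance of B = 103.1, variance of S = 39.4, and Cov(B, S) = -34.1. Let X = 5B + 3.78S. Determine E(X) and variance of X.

E(X) = 5·E(B) + 3.78·E(S) = 5·54 + 3.78·0.3 = 271.134.
variance of X = a²·variance of B + b²·variance of S + 2ab·Cov(B, S) with a = 5, b = 3.78.
= 5²·103.1 + 3.78²·39.4 + 2·5·3.78·(-34.1)
= 2577.5 + 562.96296 + (-1288.98) = 1851.48296.

E(X) = 271.134, variance of X = 1851.48296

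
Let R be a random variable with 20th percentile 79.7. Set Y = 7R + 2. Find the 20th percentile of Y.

20th percentile of Y = 559.9

Since a = 7 > 0 the transformation is increasing, so the 20th percentile of Y = a·(P_{20} of R) + b = 7·79.7 + 2 = 559.9.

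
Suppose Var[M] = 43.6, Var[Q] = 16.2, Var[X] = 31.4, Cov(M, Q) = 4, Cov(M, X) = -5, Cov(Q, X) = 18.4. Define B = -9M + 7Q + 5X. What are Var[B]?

Var[B] = a²·Var[M] + b²·Var[Q] + c²·Var[X] + 2ab·Cov(M, Q) + 2ac·Cov(M, X) + 2bc·Cov(Q, X), with a = -9, b = 7, c = 5.
= 3531.6 + 793.8 + 785 + (-504) + 450 + 1288
= 6344.4.

Var[B] = 6344.4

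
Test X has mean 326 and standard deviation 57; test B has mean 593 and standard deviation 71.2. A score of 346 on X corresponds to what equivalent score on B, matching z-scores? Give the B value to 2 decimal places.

z = (346 − 326)/57 ≈ 0.3509.
B = 593 + z·71.2 = 593 + (346 − 326)·71.2/57 ≈ 617.98.

B = 617.98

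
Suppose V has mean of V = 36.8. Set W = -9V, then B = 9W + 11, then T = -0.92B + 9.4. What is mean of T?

mean of W = (-9)·36.8 = -331.2.
mean of B = 9·(-331.2) + 11 = -2969.8.
mean of T = (-0.92)·(-2969.8) + 9.4 = 2741.616.

mean of T = 2741.616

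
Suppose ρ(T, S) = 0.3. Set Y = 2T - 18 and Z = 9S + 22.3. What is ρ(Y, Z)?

ρ(Y, Z) = 0.3

Linear rescalings preserve correlation up to sign; here the slopes 2 and 9 have the same sign, so ρ(Y, Z) = ρ(T, S) = 0.3.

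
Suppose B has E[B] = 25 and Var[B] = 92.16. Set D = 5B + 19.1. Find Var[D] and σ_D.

Var[D] = 2304, σ_D = 48

D = 5B + 19.1 is linear with a = 5, b = 19.1.
Var[D] = a²·Var[B] = 5²·92.16 = 2304 (the additive constant 19.1 does not affect variance).
σ_B = √92.16 = 9.6.
σ_D = |a|·σ_B = |5|·9.6 = 48.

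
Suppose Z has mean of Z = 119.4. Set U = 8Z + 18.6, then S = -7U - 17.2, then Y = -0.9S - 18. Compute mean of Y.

mean of Y = 6132.42

mean of U = 8·119.4 + 18.6 = 973.8.
mean of S = (-7)·973.8 + (-17.2) = -6833.8.
mean of Y = (-0.9)·(-6833.8) + (-18) = 6132.42.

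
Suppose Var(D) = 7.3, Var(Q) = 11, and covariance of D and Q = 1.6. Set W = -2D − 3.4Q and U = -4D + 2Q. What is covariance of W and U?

covariance of W and U = -1.04

By bilinearity, covariance of W and U = ac·Var(D) + bd·Var(Q) + (ad+bc)·covariance of D and Q, with a=-2, b=-3.4, c=-4, d=2.
ac·Var(D) = (-2)·(-4)·7.3 = 58.4
bd·Var(Q) = (-3.4)·2·11 = -74.8
(ad+bc)·covariance of D and Q = (9.6)·1.6 = 15.36
covariance of W and U = 58.4 + (-74.8) + 15.36 = -1.04.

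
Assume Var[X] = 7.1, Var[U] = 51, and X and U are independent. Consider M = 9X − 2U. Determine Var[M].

Var[M] = a²·Var[X] + b²·Var[U] + 2ab·covariance of X and U with a = 9, b = -2.
Independence gives covariance of X and U = 0.
= 9²·7.1 + (-2)²·51 + 2·9·(-2)·0
= 575.1 + 204 + 0 = 779.1.

Var[M] = 779.1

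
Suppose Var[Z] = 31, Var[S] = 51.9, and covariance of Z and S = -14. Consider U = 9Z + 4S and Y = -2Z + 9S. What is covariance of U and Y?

By bilinearity, covariance of U and Y = ac·Var[Z] + bd·Var[S] + (ad+bc)·covariance of Z and S, with a=9, b=4, c=-2, d=9.
ac·Var[Z] = 9·(-2)·31 = -558
bd·Var[S] = 4·9·51.9 = 1868.4
(ad+bc)·covariance of Z and S = (73)·(-14) = -1022
covariance of U and Y = -558 + 1868.4 + (-1022) = 288.4.

covariance of U and Y = 288.4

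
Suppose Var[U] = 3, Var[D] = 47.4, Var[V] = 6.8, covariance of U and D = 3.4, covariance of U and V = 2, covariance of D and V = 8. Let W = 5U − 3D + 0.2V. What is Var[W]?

Var[W] = a²·Var[U] + b²·Var[D] + c²·Var[V] + 2ab·covariance of U and D + 2ac·covariance of U and V + 2bc·covariance of D and V, with a = 5, b = -3, c = 0.2.
= 75 + 426.6 + 0.272 + (-102) + 4 + (-9.6)
= 394.272.

Var[W] = 394.272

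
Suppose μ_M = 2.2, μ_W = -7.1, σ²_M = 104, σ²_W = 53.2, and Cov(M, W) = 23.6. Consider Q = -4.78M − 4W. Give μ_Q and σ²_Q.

μ_Q = (-4.78)·μ_M + (-4)·μ_W = (-4.78)·2.2 + (-4)·(-7.1) = 17.884.
σ²_Q = a²·σ²_M + b²·σ²_W + 2ab·Cov(M, W) with a = -4.78, b = -4.
= (-4.78)²·104 + (-4)²·53.2 + 2·(-4.78)·(-4)·23.6
= 2376.2336 + 851.2 + 902.464 = 4129.8976.

μ_Q = 17.884, σ²_Q = 4129.8976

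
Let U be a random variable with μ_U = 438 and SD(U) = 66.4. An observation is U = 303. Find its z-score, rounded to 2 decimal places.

z = (U − μ_U) / SD(U) = (303 − 438) / 66.4 ≈ -2.03.

z = -2.03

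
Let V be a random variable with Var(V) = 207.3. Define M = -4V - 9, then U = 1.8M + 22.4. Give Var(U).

Var(M) = (-4)²·207.3 = 3316.8.
Var(U) = 1.8²·3316.8 = 10746.432.

Var(U) = 10746.432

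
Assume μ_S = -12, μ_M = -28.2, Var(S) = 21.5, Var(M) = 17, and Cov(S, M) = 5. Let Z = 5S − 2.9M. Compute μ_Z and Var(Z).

μ_Z = 21.78, Var(Z) = 535.47

μ_Z = 5·μ_S + (-2.9)·μ_M = 5·(-12) + (-2.9)·(-28.2) = 21.78.
Var(Z) = a²·Var(S) + b²·Var(M) + 2ab·Cov(S, M) with a = 5, b = -2.9.
= 5²·21.5 + (-2.9)²·17 + 2·5·(-2.9)·5
= 537.5 + 142.97 + (-145) = 535.47.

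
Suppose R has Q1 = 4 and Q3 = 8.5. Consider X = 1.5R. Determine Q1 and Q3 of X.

Q1(X) = 6, Q3(X) = 12.75

a = 1.5 > 0: Q1(X) = a·Q1(R)+b = 6, Q3(X) = a·Q3(R)+b = 12.75.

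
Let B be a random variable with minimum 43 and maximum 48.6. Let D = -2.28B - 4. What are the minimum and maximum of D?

a = -2.28 < 0, so order reverses: min(D) = a·max(B)+b = (-2.28)·48.6 + (-4) = -114.808; max(D) = a·min(B)+b = (-2.28)·43 + (-4) = -102.04.

min(D) = -114.808, max(D) = -102.04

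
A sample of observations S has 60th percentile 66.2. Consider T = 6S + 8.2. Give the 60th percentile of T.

60th percentile of T = 405.4

Since a = 6 > 0 the transformation is increasing, so the 60th percentile of T = a·(P_{60} of S) + b = 6·66.2 + 8.2 = 405.4.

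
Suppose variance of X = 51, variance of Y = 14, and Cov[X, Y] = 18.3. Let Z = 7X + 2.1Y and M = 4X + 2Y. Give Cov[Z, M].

By bilinearity, Cov[Z, M] = ac·variance of X + bd·variance of Y + (ad+bc)·Cov[X, Y], with a=7, b=2.1, c=4, d=2.
ac·variance of X = 7·4·51 = 1428
bd·variance of Y = 2.1·2·14 = 58.8
(ad+bc)·Cov[X, Y] = (22.4)·18.3 = 409.92
Cov[Z, M] = 1428 + 58.8 + 409.92 = 1896.72.

Cov[Z, M] = 1896.72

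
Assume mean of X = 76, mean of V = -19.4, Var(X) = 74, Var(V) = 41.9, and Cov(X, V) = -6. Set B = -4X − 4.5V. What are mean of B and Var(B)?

mean of B = (-4)·mean of X + (-4.5)·mean of V = (-4)·76 + (-4.5)·(-19.4) = -216.7.
Var(B) = a²·Var(X) + b²·Var(V) + 2ab·Cov(X, V) with a = -4, b = -4.5.
= (-4)²·74 + (-4.5)²·41.9 + 2·(-4)·(-4.5)·(-6)
= 1184 + 848.475 + (-216) = 1816.475.

mean of B = -216.7, Var(B) = 1816.475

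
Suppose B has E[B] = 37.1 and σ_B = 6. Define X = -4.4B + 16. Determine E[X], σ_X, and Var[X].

X = -4.4B + 16 is linear with a = -4.4, b = 16.
E[X] = a·E[B] + b = (-4.4)·37.1 + 16 = -147.24.
σ_X = |a|·σ_B = |-4.4|·6 = 26.4.
Var[B] = 6² = 36.
Var[X] = a²·Var[B] = (-4.4)²·36 = 696.96 (the additive constant 16 does not affect variance).

E[X] = -147.24, σ_X = 26.4, Var[X] = 696.96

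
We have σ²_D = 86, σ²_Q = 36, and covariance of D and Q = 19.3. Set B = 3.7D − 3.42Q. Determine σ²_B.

σ²_B = a²·σ²_D + b²·σ²_Q + 2ab·covariance of D and Q with a = 3.7, b = -3.42.
= 3.7²·86 + (-3.42)²·36 + 2·3.7·(-3.42)·19.3
= 1177.34 + 421.0704 + (-488.4444) = 1109.966.

σ²_B = 1109.966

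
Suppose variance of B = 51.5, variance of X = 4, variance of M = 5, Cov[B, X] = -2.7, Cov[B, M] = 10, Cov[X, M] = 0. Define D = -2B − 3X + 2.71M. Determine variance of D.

variance of D = a²·variance of B + b²·variance of X + c²·variance of M + 2ab·Cov[B, X] + 2ac·Cov[B, M] + 2bc·Cov[X, M], with a = -2, b = -3, c = 2.71.
= 206 + 36 + 36.7205 + (-32.4) + (-108.4) + 0
= 137.9205.

variance of D = 137.9205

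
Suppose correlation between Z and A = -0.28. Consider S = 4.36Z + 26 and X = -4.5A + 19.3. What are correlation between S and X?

correlation between S and X = 0.28

Linear rescalings preserve |correlation|; the slopes 4.36 and -4.5 have opposite signs, so the correlation flips sign: correlation between S and X = −correlation between Z and A = 0.28.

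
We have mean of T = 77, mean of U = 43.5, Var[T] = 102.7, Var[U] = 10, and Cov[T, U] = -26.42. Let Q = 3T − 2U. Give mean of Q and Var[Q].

mean of Q = 3·mean of T + (-2)·mean of U = 3·77 + (-2)·43.5 = 144.
Var[Q] = a²·Var[T] + b²·Var[U] + 2ab·Cov[T, U] with a = 3, b = -2.
= 3²·102.7 + (-2)²·10 + 2·3·(-2)·(-26.42)
= 924.3 + 40 + 317.04 = 1281.34.

mean of Q = 144, Var[Q] = 1281.34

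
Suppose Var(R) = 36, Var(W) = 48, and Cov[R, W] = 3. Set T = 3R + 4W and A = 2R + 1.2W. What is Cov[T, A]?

Cov[T, A] = 481.2

By bilinearity, Cov[T, A] = ac·Var(R) + bd·Var(W) + (ad+bc)·Cov[R, W], with a=3, b=4, c=2, d=1.2.
ac·Var(R) = 3·2·36 = 216
bd·Var(W) = 4·1.2·48 = 230.4
(ad+bc)·Cov[R, W] = (11.6)·3 = 34.8
Cov[T, A] = 216 + 230.4 + 34.8 = 481.2.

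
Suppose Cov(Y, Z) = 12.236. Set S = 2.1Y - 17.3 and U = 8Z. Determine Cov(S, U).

Cov(S, U) = a·c·Cov(Y, Z) = 2.1·8·12.236 = 205.5648. Additive constants drop out.

Cov(S, U) = 205.5648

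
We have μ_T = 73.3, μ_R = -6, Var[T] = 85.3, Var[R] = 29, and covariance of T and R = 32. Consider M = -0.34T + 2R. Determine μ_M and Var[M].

μ_M = -36.922, Var[M] = 82.34068

μ_M = (-0.34)·μ_T + 2·μ_R = (-0.34)·73.3 + 2·(-6) = -36.922.
Var[M] = a²·Var[T] + b²·Var[R] + 2ab·covariance of T and R with a = -0.34, b = 2.
= (-0.34)²·85.3 + 2²·29 + 2·(-0.34)·2·32
= 9.86068 + 116 + (-43.52) = 82.34068.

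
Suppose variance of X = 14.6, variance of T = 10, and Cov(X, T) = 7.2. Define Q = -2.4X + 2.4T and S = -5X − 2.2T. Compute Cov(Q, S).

Cov(Q, S) = 74.016

By bilinearity, Cov(Q, S) = ac·variance of X + bd·variance of T + (ad+bc)·Cov(X, T), with a=-2.4, b=2.4, c=-5, d=-2.2.
ac·variance of X = (-2.4)·(-5)·14.6 = 175.2
bd·variance of T = 2.4·(-2.2)·10 = -52.8
(ad+bc)·Cov(X, T) = (-6.72)·7.2 = -48.384
Cov(Q, S) = 175.2 + (-52.8) + (-48.384) = 74.016.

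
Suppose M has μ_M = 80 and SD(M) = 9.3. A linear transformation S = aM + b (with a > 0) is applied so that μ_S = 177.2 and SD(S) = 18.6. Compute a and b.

SD(S) = a·SD(M) (a > 0), so a = 18.6/9.3 = 2.
μ_S = a·μ_M + b, so b = 177.2 − 2·80 = 17.2.

a = 2, b = 17.2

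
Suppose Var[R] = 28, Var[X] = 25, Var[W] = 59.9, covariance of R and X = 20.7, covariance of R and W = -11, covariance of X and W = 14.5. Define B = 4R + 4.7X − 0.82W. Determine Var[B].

Var[B] = 1779.24076

Var[B] = a²·Var[R] + b²·Var[X] + c²·Var[W] + 2ab·covariance of R and X + 2ac·covariance of R and W + 2bc·covariance of X and W, with a = 4, b = 4.7, c = -0.82.
= 448 + 552.25 + 40.27676 + 778.32 + 72.16 + (-111.766)
= 1779.24076.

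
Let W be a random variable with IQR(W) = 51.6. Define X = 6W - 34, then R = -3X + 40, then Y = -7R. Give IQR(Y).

IQR(Y) = 6501.6

IQR(X) = |6|·51.6 = 309.6.
IQR(R) = |-3|·309.6 = 928.8.
IQR(Y) = |-7|·928.8 = 6501.6.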